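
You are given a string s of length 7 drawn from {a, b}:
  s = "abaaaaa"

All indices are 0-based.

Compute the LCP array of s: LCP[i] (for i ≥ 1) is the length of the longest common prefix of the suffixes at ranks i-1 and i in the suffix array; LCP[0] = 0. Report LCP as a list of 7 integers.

sorted suffixes:
  #0 SA[0]=6  'a'
  #1 SA[1]=5  'aa'
  #2 SA[2]=4  'aaa'
  #3 SA[3]=3  'aaaa'
  #4 SA[4]=2  'aaaaa'
  #5 SA[5]=0  'abaaaaa'
  #6 SA[6]=1  'baaaaa'

SA = [6, 5, 4, 3, 2, 0, 1]
rank  pair      lcp
   1  s[6:],s[5:]  1  'a'
   2  s[5:],s[4:]  2  'aa'
   3  s[4:],s[3:]  3  'aaa'
   4  s[3:],s[2:]  4  'aaaa'
   5  s[2:],s[0:]  1  'a'
   6  s[0:],s[1:]  0  ''

[0, 1, 2, 3, 4, 1, 0]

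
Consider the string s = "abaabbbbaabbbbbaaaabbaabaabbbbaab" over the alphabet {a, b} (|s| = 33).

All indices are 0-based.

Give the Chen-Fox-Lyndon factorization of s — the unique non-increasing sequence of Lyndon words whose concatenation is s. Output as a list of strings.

emit factor 1: 'ab' (i=0, period=2)
emit factor 2: 'aabbbbaabbbbb' (i=2, period=13)
emit factor 3: 'aaaabbaabaabbbbaab' (i=15, period=18)

["ab", "aabbbbaabbbbb", "aaaabbaabaabbbbaab"]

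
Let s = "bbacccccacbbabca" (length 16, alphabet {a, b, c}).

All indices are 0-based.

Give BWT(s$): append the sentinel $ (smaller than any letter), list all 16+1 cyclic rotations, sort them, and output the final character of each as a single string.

rank  rotation           last
    0  $bbacccccacbbabca  a
    1  a$bbacccccacbbabc  c
    2  abca$bbacccccacbb  b
    3  acbbabca$bbaccccc  c
    4  acccccacbbabca$bb  b
    5  babca$bbacccccacb  b
    6  bacccccacbbabca$b  b
    7  bbabca$bbacccccac  c
    8  bbacccccacbbabca$  $
    9  bca$bbacccccacbba  a
   10  ca$bbacccccacbbab  b
   11  cacbbabca$bbacccc  c
   12  cbbabca$bbaccccca  a
   13  ccacbbabca$bbaccc  c
   14  cccacbbabca$bbacc  c
   15  ccccacbbabca$bbac  c
   16  cccccacbbabca$bba  a

acbcbbbc$abcaccca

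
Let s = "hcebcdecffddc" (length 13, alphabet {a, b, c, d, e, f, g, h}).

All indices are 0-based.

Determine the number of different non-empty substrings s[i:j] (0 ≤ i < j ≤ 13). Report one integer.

rank | idx | suffix
   0 |   3 | bcdecffddc
   1 |  12 | c
   2 |   4 | cdecffddc
   3 |   1 | cebcdecffddc
   4 |   7 | cffddc
   5 |  11 | dc
   6 |  10 | ddc
   7 |   5 | decffddc
   8 |   2 | ebcdecffddc
   9 |   6 | ecffddc
  10 |   9 | fddc
  11 |   8 | ffddc
  12 |   0 | hcebcdecffddc

SA = [3, 12, 4, 1, 7, 11, 10, 5, 2, 6, 9, 8, 0]
[i] adj suffixes → lcp
  [1] 3/12 → 0 ('')
  [2] 12/4 → 1 ('c')
  [3] 4/1 → 1 ('c')
  [4] 1/7 → 1 ('c')
  [5] 7/11 → 0 ('')
  [6] 11/10 → 1 ('d')
  [7] 10/5 → 1 ('d')
  [8] 5/2 → 0 ('')
  [9] 2/6 → 1 ('e')
  [10] 6/9 → 0 ('')
  [11] 9/8 → 1 ('f')
  [12] 8/0 → 0 ('')

n(n+1)/2 = 13·14/2 = 91
Σ LCP = 0 + 0 + 1 + 1 + 1 + 0 + 1 + 1 + 0 + 1 + 0 + 1 + 0 = 7
distinct = 91 − 7 = 84

84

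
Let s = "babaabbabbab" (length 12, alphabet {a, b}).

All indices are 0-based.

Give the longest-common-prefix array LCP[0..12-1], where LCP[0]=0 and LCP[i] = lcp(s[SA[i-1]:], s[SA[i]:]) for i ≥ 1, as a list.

[0, 1, 2, 2, 5, 0, 1, 2, 3, 3, 1, 4]

rank | idx | suffix
   0 |   3 | aabbabbab
   1 |  10 | ab
   2 |   1 | abaabbabbab
   3 |   7 | abbab
   4 |   4 | abbabbab
   5 |  11 | b
   6 |   2 | baabbabbab
   7 |   9 | bab
   8 |   0 | babaabbabbab
   9 |   6 | babbab
  10 |   8 | bbab
  11 |   5 | bbabbab

SA = [3, 10, 1, 7, 4, 11, 2, 9, 0, 6, 8, 5]
[i] adj suffixes → lcp
  [1] 3/10 → 1 ('a')
  [2] 10/1 → 2 ('ab')
  [3] 1/7 → 2 ('ab')
  [4] 7/4 → 5 ('abbab')
  [5] 4/11 → 0 ('')
  [6] 11/2 → 1 ('b')
  [7] 2/9 → 2 ('ba')
  [8] 9/0 → 3 ('bab')
  [9] 0/6 → 3 ('bab')
  [10] 6/8 → 1 ('b')
  [11] 8/5 → 4 ('bbab')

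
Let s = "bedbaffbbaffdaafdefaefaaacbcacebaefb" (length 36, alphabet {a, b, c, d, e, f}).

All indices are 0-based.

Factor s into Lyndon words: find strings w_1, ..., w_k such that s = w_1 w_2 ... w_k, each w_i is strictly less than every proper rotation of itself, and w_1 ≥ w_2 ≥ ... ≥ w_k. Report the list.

["bed", "b", "affbbaffd", "aafdefaef", "aaacbcacebaefb"]

emit factor 1: 'bed' (i=0, period=3)
emit factor 2: 'b' (i=3, period=1)
emit factor 3: 'affbbaffd' (i=4, period=9)
emit factor 4: 'aafdefaef' (i=13, period=9)
emit factor 5: 'aaacbcacebaefb' (i=22, period=14)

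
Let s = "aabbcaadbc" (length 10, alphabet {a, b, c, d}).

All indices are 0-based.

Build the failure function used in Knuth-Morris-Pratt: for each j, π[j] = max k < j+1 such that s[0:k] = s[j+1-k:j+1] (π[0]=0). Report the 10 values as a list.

[0, 1, 0, 0, 0, 1, 2, 0, 0, 0]

π[0] = 0
j=1 s[j]='a': π[1]=1 (border 'a')
j=2 s[j]='b': k: 1→0; π[2]=0 (border '')
j=3 s[j]='b': π[3]=0 (border '')
j=4 s[j]='c': π[4]=0 (border '')
j=5 s[j]='a': π[5]=1 (border 'a')
j=6 s[j]='a': π[6]=2 (border 'aa')
j=7 s[j]='d': k: 2→1→0; π[7]=0 (border '')
j=8 s[j]='b': π[8]=0 (border '')
j=9 s[j]='c': π[9]=0 (border '')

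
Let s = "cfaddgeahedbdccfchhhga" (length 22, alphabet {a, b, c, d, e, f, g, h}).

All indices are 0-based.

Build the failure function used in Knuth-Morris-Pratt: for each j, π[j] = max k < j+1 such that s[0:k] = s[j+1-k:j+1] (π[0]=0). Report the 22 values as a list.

π[0] = 0
j=1 s[j]='f': π[1]=0 (border '')
j=2 s[j]='a': π[2]=0 (border '')
j=3 s[j]='d': π[3]=0 (border '')
j=4 s[j]='d': π[4]=0 (border '')
j=5 s[j]='g': π[5]=0 (border '')
j=6 s[j]='e': π[6]=0 (border '')
j=7 s[j]='a': π[7]=0 (border '')
j=8 s[j]='h': π[8]=0 (border '')
j=9 s[j]='e': π[9]=0 (border '')
j=10 s[j]='d': π[10]=0 (border '')
j=11 s[j]='b': π[11]=0 (border '')
j=12 s[j]='d': π[12]=0 (border '')
j=13 s[j]='c': π[13]=1 (border 'c')
j=14 s[j]='c': k: 1→0; π[14]=1 (border 'c')
j=15 s[j]='f': π[15]=2 (border 'cf')
j=16 s[j]='c': k: 2→0; π[16]=1 (border 'c')
j=17 s[j]='h': k: 1→0; π[17]=0 (border '')
j=18 s[j]='h': π[18]=0 (border '')
j=19 s[j]='h': π[19]=0 (border '')
j=20 s[j]='g': π[20]=0 (border '')
j=21 s[j]='a': π[21]=0 (border '')

[0, 0, 0, 0, 0, 0, 0, 0, 0, 0, 0, 0, 0, 1, 1, 2, 1, 0, 0, 0, 0, 0]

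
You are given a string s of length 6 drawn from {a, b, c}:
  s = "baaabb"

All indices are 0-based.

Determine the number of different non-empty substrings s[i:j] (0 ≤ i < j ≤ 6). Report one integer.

16

sorted suffixes:
  #0 SA[0]=1  'aaabb'
  #1 SA[1]=2  'aabb'
  #2 SA[2]=3  'abb'
  #3 SA[3]=5  'b'
  #4 SA[4]=0  'baaabb'
  #5 SA[5]=4  'bb'

SA = [1, 2, 3, 5, 0, 4]
[i] adj suffixes → lcp
  [1] 1/2 → 2 ('aa')
  [2] 2/3 → 1 ('a')
  [3] 3/5 → 0 ('')
  [4] 5/0 → 1 ('b')
  [5] 0/4 → 1 ('b')

n(n+1)/2 = 6·7/2 = 21
Σ LCP = 0 + 2 + 1 + 0 + 1 + 1 = 5
distinct = 21 − 5 = 16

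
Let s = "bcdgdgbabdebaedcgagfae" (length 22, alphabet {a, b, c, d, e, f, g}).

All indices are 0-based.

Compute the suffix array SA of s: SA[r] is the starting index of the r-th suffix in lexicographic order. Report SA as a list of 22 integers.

[7, 20, 12, 17, 6, 11, 0, 8, 1, 15, 14, 9, 4, 2, 21, 10, 13, 19, 16, 5, 3, 18]

sorted suffixes:
  #0 SA[0]=7  'abdebaedcgagfae'
  #1 SA[1]=20  'ae'
  #2 SA[2]=12  'aedcgagfae'
  #3 SA[3]=17  'agfae'
  #4 SA[4]=6  'babdebaedcgagfae'
  #5 SA[5]=11  'baedcgagfae'
  #6 SA[6]=0  'bcdgdgbabdebaedcgagfae'
  #7 SA[7]=8  'bdebaedcgagfae'
  #8 SA[8]=1  'cdgdgbabdebaedcgagfae'
  #9 SA[9]=15  'cgagfae'
  #10 SA[10]=14  'dcgagfae'
  #11 SA[11]=9  'debaedcgagfae'
  #12 SA[12]=4  'dgbabdebaedcgagfae'
  #13 SA[13]=2  'dgdgbabdebaedcgagfae'
  #14 SA[14]=21  'e'
  #15 SA[15]=10  'ebaedcgagfae'
  #16 SA[16]=13  'edcgagfae'
  #17 SA[17]=19  'fae'
  #18 SA[18]=16  'gagfae'
  #19 SA[19]=5  'gbabdebaedcgagfae'
  #20 SA[20]=3  'gdgbabdebaedcgagfae'
  #21 SA[21]=18  'gfae'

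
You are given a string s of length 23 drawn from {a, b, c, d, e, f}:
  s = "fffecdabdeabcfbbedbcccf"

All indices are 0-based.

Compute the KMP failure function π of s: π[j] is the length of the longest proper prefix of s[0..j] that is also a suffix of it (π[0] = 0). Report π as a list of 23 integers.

[0, 1, 2, 0, 0, 0, 0, 0, 0, 0, 0, 0, 0, 1, 0, 0, 0, 0, 0, 0, 0, 0, 1]

π[0] = 0
j=1 s[j]='f': π[1]=1 (border 'f')
j=2 s[j]='f': π[2]=2 (border 'ff')
j=3 s[j]='e': k: 2→1→0; π[3]=0 (border '')
j=4 s[j]='c': π[4]=0 (border '')
j=5 s[j]='d': π[5]=0 (border '')
j=6 s[j]='a': π[6]=0 (border '')
j=7 s[j]='b': π[7]=0 (border '')
j=8 s[j]='d': π[8]=0 (border '')
j=9 s[j]='e': π[9]=0 (border '')
j=10 s[j]='a': π[10]=0 (border '')
j=11 s[j]='b': π[11]=0 (border '')
j=12 s[j]='c': π[12]=0 (border '')
j=13 s[j]='f': π[13]=1 (border 'f')
j=14 s[j]='b': k: 1→0; π[14]=0 (border '')
j=15 s[j]='b': π[15]=0 (border '')
j=16 s[j]='e': π[16]=0 (border '')
j=17 s[j]='d': π[17]=0 (border '')
j=18 s[j]='b': π[18]=0 (border '')
j=19 s[j]='c': π[19]=0 (border '')
j=20 s[j]='c': π[20]=0 (border '')
j=21 s[j]='c': π[21]=0 (border '')
j=22 s[j]='f': π[22]=1 (border 'f')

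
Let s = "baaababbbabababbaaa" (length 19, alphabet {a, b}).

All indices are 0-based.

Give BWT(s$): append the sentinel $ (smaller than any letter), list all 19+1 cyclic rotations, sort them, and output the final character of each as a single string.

rank  rotation              last
    0  $baaababbbabababbaaa  a
    1  a$baaababbbabababbaa  a
    2  aa$baaababbbabababba  a
    3  aaa$baaababbbabababb  b
    4  aaababbbabababbaaa$b  b
    5  aababbbabababbaaa$ba  a
    6  abababbaaa$baaababbb  b
    7  ababbaaa$baaababbbab  b
    8  ababbbabababbaaa$baa  a
    9  abbaaa$baaababbbabab  b
   10  abbbabababbaaa$baaab  b
   11  baaa$baaababbbababab  b
   12  baaababbbabababbaaa$  $
   13  babababbaaa$baaababb  b
   14  bababbaaa$baaababbba  a
   15  babbaaa$baaababbbaba  a
   16  babbbabababbaaa$baaa  a
   17  bbaaa$baaababbbababa  a
   18  bbabababbaaa$baaabab  b
   19  bbbabababbaaa$baaaba  a

aaabbabbabbb$baaaaba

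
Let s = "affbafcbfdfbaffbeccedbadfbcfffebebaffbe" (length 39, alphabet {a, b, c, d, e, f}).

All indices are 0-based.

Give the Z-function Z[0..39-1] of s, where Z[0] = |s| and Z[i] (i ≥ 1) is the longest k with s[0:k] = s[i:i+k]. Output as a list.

[39, 0, 0, 0, 2, 0, 0, 0, 0, 0, 0, 0, 4, 0, 0, 0, 0, 0, 0, 0, 0, 0, 1, 0, 0, 0, 0, 0, 0, 0, 0, 0, 0, 0, 4, 0, 0, 0, 0]

Z[0]=39
i=1: i≥r, start 0; Z[1]=0
i=2: i≥r, start 0; Z[2]=0
i=3: i≥r, start 0; Z[3]=0
i=4: i≥r, start 0; Z[4]=2 extend→box=[4,6)
i=5: min(r-i=1, Z[1]=0)=0; Z[5]=0
i=6: i≥r, start 0; Z[6]=0
i=7: i≥r, start 0; Z[7]=0
i=8: i≥r, start 0; Z[8]=0
i=9: i≥r, start 0; Z[9]=0
i=10: i≥r, start 0; Z[10]=0
i=11: i≥r, start 0; Z[11]=0
i=12: i≥r, start 0; Z[12]=4 extend→box=[12,16)
i=13: min(r-i=3, Z[1]=0)=0; Z[13]=0
i=14: min(r-i=2, Z[2]=0)=0; Z[14]=0
i=15: min(r-i=1, Z[3]=0)=0; Z[15]=0
i=16: i≥r, start 0; Z[16]=0
i=17: i≥r, start 0; Z[17]=0
i=18: i≥r, start 0; Z[18]=0
i=19: i≥r, start 0; Z[19]=0
i=20: i≥r, start 0; Z[20]=0
i=21: i≥r, start 0; Z[21]=0
i=22: i≥r, start 0; Z[22]=1 extend→box=[22,23)
i=23: i≥r, start 0; Z[23]=0
i=24: i≥r, start 0; Z[24]=0
i=25: i≥r, start 0; Z[25]=0
i=26: i≥r, start 0; Z[26]=0
i=27: i≥r, start 0; Z[27]=0
i=28: i≥r, start 0; Z[28]=0
i=29: i≥r, start 0; Z[29]=0
i=30: i≥r, start 0; Z[30]=0
i=31: i≥r, start 0; Z[31]=0
i=32: i≥r, start 0; Z[32]=0
i=33: i≥r, start 0; Z[33]=0
i=34: i≥r, start 0; Z[34]=4 extend→box=[34,38)
i=35: min(r-i=3, Z[1]=0)=0; Z[35]=0
i=36: min(r-i=2, Z[2]=0)=0; Z[36]=0
i=37: min(r-i=1, Z[3]=0)=0; Z[37]=0
i=38: i≥r, start 0; Z[38]=0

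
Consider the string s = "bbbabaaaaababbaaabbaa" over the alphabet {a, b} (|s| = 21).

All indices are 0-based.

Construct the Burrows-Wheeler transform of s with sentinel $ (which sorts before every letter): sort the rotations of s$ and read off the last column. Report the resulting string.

rank  rotation                last
    0  $bbbabaaaaababbaaabbaa  a
    1  a$bbbabaaaaababbaaabba  a
    2  aa$bbbabaaaaababbaaabb  b
    3  aaaaababbaaabbaa$bbbab  b
    4  aaaababbaaabbaa$bbbaba  a
    5  aaababbaaabbaa$bbbabaa  a
    6  aaabbaa$bbbabaaaaababb  b
    7  aababbaaabbaa$bbbabaaa  a
    8  aabbaa$bbbabaaaaababba  a
    9  abaaaaababbaaabbaa$bbb  b
   10  ababbaaabbaa$bbbabaaaa  a
   11  abbaa$bbbabaaaaababbaa  a
   12  abbaaabbaa$bbbabaaaaab  b
   13  baa$bbbabaaaaababbaaab  b
   14  baaaaababbaaabbaa$bbba  a
   15  baaabbaa$bbbabaaaaabab  b
   16  babaaaaababbaaabbaa$bb  b
   17  babbaaabbaa$bbbabaaaaa  a
   18  bbaa$bbbabaaaaababbaaa  a
   19  bbaaabbaa$bbbabaaaaaba  a
   20  bbabaaaaababbaaabbaa$b  b
   21  bbbabaaaaababbaaabbaa$  $

aabbaabaabaabbabbaaab$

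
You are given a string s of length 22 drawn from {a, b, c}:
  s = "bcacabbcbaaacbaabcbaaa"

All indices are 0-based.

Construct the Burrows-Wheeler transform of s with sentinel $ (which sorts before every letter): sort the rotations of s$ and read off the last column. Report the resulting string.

rank  rotation                 last
    0  $bcacabbcbaaacbaabcbaaa  a
    1  a$bcacabbcbaaacbaabcbaa  a
    2  aa$bcacabbcbaaacbaabcba  a
    3  aaa$bcacabbcbaaacbaabcb  b
    4  aaacbaabcbaaa$bcacabbcb  b
    5  aabcbaaa$bcacabbcbaaacb  b
    6  aacbaabcbaaa$bcacabbcba  a
    7  abbcbaaacbaabcbaaa$bcac  c
    8  abcbaaa$bcacabbcbaaacba  a
    9  acabbcbaaacbaabcbaaa$bc  c
   10  acbaabcbaaa$bcacabbcbaa  a
   11  baaa$bcacabbcbaaacbaabc  c
   12  baaacbaabcbaaa$bcacabbc  c
   13  baabcbaaa$bcacabbcbaaac  c
   14  bbcbaaacbaabcbaaa$bcaca  a
   15  bcacabbcbaaacbaabcbaaa$  $
   16  bcbaaa$bcacabbcbaaacbaa  a
   17  bcbaaacbaabcbaaa$bcacab  b
   18  cabbcbaaacbaabcbaaa$bca  a
   19  cacabbcbaaacbaabcbaaa$b  b
   20  cbaaa$bcacabbcbaaacbaab  b
   21  cbaaacbaabcbaaa$bcacabb  b
   22  cbaabcbaaa$bcacabbcbaaa  a

aaabbbacacaccca$ababbba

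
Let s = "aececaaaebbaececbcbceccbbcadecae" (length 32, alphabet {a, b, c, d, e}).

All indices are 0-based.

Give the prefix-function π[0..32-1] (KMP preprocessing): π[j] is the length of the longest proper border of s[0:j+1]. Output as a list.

π[0] = 0
j=1 s[j]='e': π[1]=0 (border '')
j=2 s[j]='c': π[2]=0 (border '')
j=3 s[j]='e': π[3]=0 (border '')
j=4 s[j]='c': π[4]=0 (border '')
j=5 s[j]='a': π[5]=1 (border 'a')
j=6 s[j]='a': k: 1→0; π[6]=1 (border 'a')
j=7 s[j]='a': k: 1→0; π[7]=1 (border 'a')
j=8 s[j]='e': π[8]=2 (border 'ae')
j=9 s[j]='b': k: 2→0; π[9]=0 (border '')
j=10 s[j]='b': π[10]=0 (border '')
j=11 s[j]='a': π[11]=1 (border 'a')
j=12 s[j]='e': π[12]=2 (border 'ae')
j=13 s[j]='c': π[13]=3 (border 'aec')
j=14 s[j]='e': π[14]=4 (border 'aece')
j=15 s[j]='c': π[15]=5 (border 'aecec')
j=16 s[j]='b': k: 5→0; π[16]=0 (border '')
j=17 s[j]='c': π[17]=0 (border '')
j=18 s[j]='b': π[18]=0 (border '')
j=19 s[j]='c': π[19]=0 (border '')
j=20 s[j]='e': π[20]=0 (border '')
j=21 s[j]='c': π[21]=0 (border '')
j=22 s[j]='c': π[22]=0 (border '')
j=23 s[j]='b': π[23]=0 (border '')
j=24 s[j]='b': π[24]=0 (border '')
j=25 s[j]='c': π[25]=0 (border '')
j=26 s[j]='a': π[26]=1 (border 'a')
j=27 s[j]='d': k: 1→0; π[27]=0 (border '')
j=28 s[j]='e': π[28]=0 (border '')
j=29 s[j]='c': π[29]=0 (border '')
j=30 s[j]='a': π[30]=1 (border 'a')
j=31 s[j]='e': π[31]=2 (border 'ae')

[0, 0, 0, 0, 0, 1, 1, 1, 2, 0, 0, 1, 2, 3, 4, 5, 0, 0, 0, 0, 0, 0, 0, 0, 0, 0, 1, 0, 0, 0, 1, 2]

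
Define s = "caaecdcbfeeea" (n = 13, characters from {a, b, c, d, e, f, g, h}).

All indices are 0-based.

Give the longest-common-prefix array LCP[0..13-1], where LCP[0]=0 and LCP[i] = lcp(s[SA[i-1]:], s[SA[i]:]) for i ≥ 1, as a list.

rank | idx | suffix
   0 |  12 | a
   1 |   1 | aaecdcbfeeea
   2 |   2 | aecdcbfeeea
   3 |   7 | bfeeea
   4 |   0 | caaecdcbfeeea
   5 |   6 | cbfeeea
   6 |   4 | cdcbfeeea
   7 |   5 | dcbfeeea
   8 |  11 | ea
   9 |   3 | ecdcbfeeea
  10 |  10 | eea
  11 |   9 | eeea
  12 |   8 | feeea

SA = [12, 1, 2, 7, 0, 6, 4, 5, 11, 3, 10, 9, 8]
[i] adj suffixes → lcp
  [1] 12/1 → 1 ('a')
  [2] 1/2 → 1 ('a')
  [3] 2/7 → 0 ('')
  [4] 7/0 → 0 ('')
  [5] 0/6 → 1 ('c')
  [6] 6/4 → 1 ('c')
  [7] 4/5 → 0 ('')
  [8] 5/11 → 0 ('')
  [9] 11/3 → 1 ('e')
  [10] 3/10 → 1 ('e')
  [11] 10/9 → 2 ('ee')
  [12] 9/8 → 0 ('')

[0, 1, 1, 0, 0, 1, 1, 0, 0, 1, 1, 2, 0]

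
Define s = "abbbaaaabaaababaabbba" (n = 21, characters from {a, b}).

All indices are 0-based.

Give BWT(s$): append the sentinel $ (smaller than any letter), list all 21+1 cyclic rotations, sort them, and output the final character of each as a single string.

rank  rotation                last
    0  $abbbaaaabaaababaabbba  a
    1  a$abbbaaaabaaababaabbb  b
    2  aaaabaaababaabbba$abbb  b
    3  aaabaaababaabbba$abbba  a
    4  aaababaabbba$abbbaaaab  b
    5  aabaaababaabbba$abbbaa  a
    6  aababaabbba$abbbaaaaba  a
    7  aabbba$abbbaaaabaaabab  b
    8  abaaababaabbba$abbbaaa  a
    9  abaabbba$abbbaaaabaaab  b
   10  ababaabbba$abbbaaaabaa  a
   11  abbba$abbbaaaabaaababa  a
   12  abbbaaaabaaababaabbba$  $
   13  ba$abbbaaaabaaababaabb  b
   14  baaaabaaababaabbba$abb  b
   15  baaababaabbba$abbbaaaa  a
   16  baabbba$abbbaaaabaaaba  a
   17  babaabbba$abbbaaaabaaa  a
   18  bba$abbbaaaabaaababaab  b
   19  bbaaaabaaababaabbba$ab  b
   20  bbba$abbbaaaabaaababaa  a
   21  bbbaaaabaaababaabbba$a  a

abbabaababaa$bbaaabbaa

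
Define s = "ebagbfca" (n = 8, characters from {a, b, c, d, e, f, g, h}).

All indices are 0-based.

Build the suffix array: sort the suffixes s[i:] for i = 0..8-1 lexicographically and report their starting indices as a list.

rank | idx | suffix
   0 |   7 | a
   1 |   2 | agbfca
   2 |   1 | bagbfca
   3 |   4 | bfca
   4 |   6 | ca
   5 |   0 | ebagbfca
   6 |   5 | fca
   7 |   3 | gbfca

[7, 2, 1, 4, 6, 0, 5, 3]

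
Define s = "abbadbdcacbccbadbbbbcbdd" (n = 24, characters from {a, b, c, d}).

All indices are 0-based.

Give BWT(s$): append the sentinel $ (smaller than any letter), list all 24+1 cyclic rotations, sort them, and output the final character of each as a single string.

d$cbbcbadbbbcdcdcabbdaabb

rank  rotation                   last
    0  $abbadbdcacbccbadbbbbcbdd  d
    1  abbadbdcacbccbadbbbbcbdd$  $
    2  acbccbadbbbbcbdd$abbadbdc  c
    3  adbbbbcbdd$abbadbdcacbccb  b
    4  adbdcacbccbadbbbbcbdd$abb  b
    5  badbbbbcbdd$abbadbdcacbcc  c
    6  badbdcacbccbadbbbbcbdd$ab  b
    7  bbadbdcacbccbadbbbbcbdd$a  a
    8  bbbbcbdd$abbadbdcacbccbad  d
    9  bbbcbdd$abbadbdcacbccbadb  b
   10  bbcbdd$abbadbdcacbccbadbb  b
   11  bcbdd$abbadbdcacbccbadbbb  b
   12  bccbadbbbbcbdd$abbadbdcac  c
   13  bdcacbccbadbbbbcbdd$abbad  d
   14  bdd$abbadbdcacbccbadbbbbc  c
   15  cacbccbadbbbbcbdd$abbadbd  d
   16  cbadbbbbcbdd$abbadbdcacbc  c
   17  cbccbadbbbbcbdd$abbadbdca  a
   18  cbdd$abbadbdcacbccbadbbbb  b
   19  ccbadbbbbcbdd$abbadbdcacb  b
   20  d$abbadbdcacbccbadbbbbcbd  d
   21  dbbbbcbdd$abbadbdcacbccba  a
   22  dbdcacbccbadbbbbcbdd$abba  a
   23  dcacbccbadbbbbcbdd$abbadb  b
   24  dd$abbadbdcacbccbadbbbbcb  b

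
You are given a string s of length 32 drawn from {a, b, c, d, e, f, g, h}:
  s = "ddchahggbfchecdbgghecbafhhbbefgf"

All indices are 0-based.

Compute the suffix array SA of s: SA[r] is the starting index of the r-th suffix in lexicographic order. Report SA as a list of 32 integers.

rank | idx | suffix
   0 |  22 | afhhbbefgf
   1 |   4 | ahggbfchecdbgghecbafhhbbefgf
   2 |  21 | bafhhbbefgf
   3 |  26 | bbefgf
   4 |  27 | befgf
   5 |   8 | bfchecdbgghecbafhhbbefgf
   6 |  15 | bgghecbafhhbbefgf
   7 |  20 | cbafhhbbefgf
   8 |  13 | cdbgghecbafhhbbefgf
   9 |   2 | chahggbfchecdbgghecbafhhbbefgf
  10 |  10 | checdbgghecbafhhbbefgf
  11 |  14 | dbgghecbafhhbbefgf
  12 |   1 | dchahggbfchecdbgghecbafhhbbefgf
  13 |   0 | ddchahggbfchecdbgghecbafhhbbefgf
  14 |  19 | ecbafhhbbefgf
  15 |  12 | ecdbgghecbafhhbbefgf
  16 |  28 | efgf
  17 |  31 | f
  18 |   9 | fchecdbgghecbafhhbbefgf
  19 |  29 | fgf
  20 |  23 | fhhbbefgf
  21 |   7 | gbfchecdbgghecbafhhbbefgf
  22 |  30 | gf
  23 |   6 | ggbfchecdbgghecbafhhbbefgf
  24 |  16 | gghecbafhhbbefgf
  25 |  17 | ghecbafhhbbefgf
  26 |   3 | hahggbfchecdbgghecbafhhbbefgf
  27 |  25 | hbbefgf
  28 |  18 | hecbafhhbbefgf
  29 |  11 | hecdbgghecbafhhbbefgf
  30 |   5 | hggbfchecdbgghecbafhhbbefgf
  31 |  24 | hhbbefgf

[22, 4, 21, 26, 27, 8, 15, 20, 13, 2, 10, 14, 1, 0, 19, 12, 28, 31, 9, 29, 23, 7, 30, 6, 16, 17, 3, 25, 18, 11, 5, 24]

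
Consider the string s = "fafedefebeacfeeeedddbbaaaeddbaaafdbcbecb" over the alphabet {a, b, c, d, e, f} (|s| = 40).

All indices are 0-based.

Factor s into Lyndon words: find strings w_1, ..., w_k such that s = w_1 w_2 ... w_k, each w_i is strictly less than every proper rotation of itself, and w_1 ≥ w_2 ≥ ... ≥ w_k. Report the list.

["f", "afedefebe", "acfeeeedddbb", "aaaeddbaaafdbcbecb"]

emit factor 1: 'f' (i=0, period=1)
emit factor 2: 'afedefebe' (i=1, period=9)
emit factor 3: 'acfeeeedddbb' (i=10, period=12)
emit factor 4: 'aaaeddbaaafdbcbecb' (i=22, period=18)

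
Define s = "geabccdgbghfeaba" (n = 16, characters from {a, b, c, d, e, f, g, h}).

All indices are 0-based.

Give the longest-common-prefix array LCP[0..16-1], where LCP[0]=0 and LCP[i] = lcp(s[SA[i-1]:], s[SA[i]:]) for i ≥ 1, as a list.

sorted suffixes:
  #0 SA[0]=15  'a'
  #1 SA[1]=13  'aba'
  #2 SA[2]=2  'abccdgbghfeaba'
  #3 SA[3]=14  'ba'
  #4 SA[4]=3  'bccdgbghfeaba'
  #5 SA[5]=8  'bghfeaba'
  #6 SA[6]=4  'ccdgbghfeaba'
  #7 SA[7]=5  'cdgbghfeaba'
  #8 SA[8]=6  'dgbghfeaba'
  #9 SA[9]=12  'eaba'
  #10 SA[10]=1  'eabccdgbghfeaba'
  #11 SA[11]=11  'feaba'
  #12 SA[12]=7  'gbghfeaba'
  #13 SA[13]=0  'geabccdgbghfeaba'
  #14 SA[14]=9  'ghfeaba'
  #15 SA[15]=10  'hfeaba'

SA = [15, 13, 2, 14, 3, 8, 4, 5, 6, 12, 1, 11, 7, 0, 9, 10]
[i] adj suffixes → lcp
  [1] 15/13 → 1 ('a')
  [2] 13/2 → 2 ('ab')
  [3] 2/14 → 0 ('')
  [4] 14/3 → 1 ('b')
  [5] 3/8 → 1 ('b')
  [6] 8/4 → 0 ('')
  [7] 4/5 → 1 ('c')
  [8] 5/6 → 0 ('')
  [9] 6/12 → 0 ('')
  [10] 12/1 → 3 ('eab')
  [11] 1/11 → 0 ('')
  [12] 11/7 → 0 ('')
  [13] 7/0 → 1 ('g')
  [14] 0/9 → 1 ('g')
  [15] 9/10 → 0 ('')

[0, 1, 2, 0, 1, 1, 0, 1, 0, 0, 3, 0, 0, 1, 1, 0]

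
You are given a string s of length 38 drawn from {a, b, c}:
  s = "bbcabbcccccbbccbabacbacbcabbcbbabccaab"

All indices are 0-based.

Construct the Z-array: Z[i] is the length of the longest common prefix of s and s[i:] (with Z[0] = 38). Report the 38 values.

[38, 1, 0, 0, 3, 1, 0, 0, 0, 0, 0, 3, 1, 0, 0, 1, 0, 1, 0, 0, 1, 0, 0, 1, 0, 0, 3, 1, 0, 2, 1, 0, 1, 0, 0, 0, 0, 1]

Z[0]=38
i=1: outside box; Z[1]=1 extend→box=[1,2)
i=2: outside box; Z[2]=0
i=3: outside box; Z[3]=0
i=4: outside box; Z[4]=3 extend→box=[4,7)
i=5: min(r-i=2, Z[1]=1)=1; Z[5]=1
i=6: min(r-i=1, Z[2]=0)=0; Z[6]=0
i=7: outside box; Z[7]=0
i=8: outside box; Z[8]=0
i=9: outside box; Z[9]=0
i=10: outside box; Z[10]=0
i=11: outside box; Z[11]=3 extend→box=[11,14)
i=12: min(r-i=2, Z[1]=1)=1; Z[12]=1
i=13: min(r-i=1, Z[2]=0)=0; Z[13]=0
i=14: outside box; Z[14]=0
i=15: outside box; Z[15]=1 extend→box=[15,16)
i=16: outside box; Z[16]=0
i=17: outside box; Z[17]=1 extend→box=[17,18)
i=18: outside box; Z[18]=0
i=19: outside box; Z[19]=0
i=20: outside box; Z[20]=1 extend→box=[20,21)
i=21: outside box; Z[21]=0
i=22: outside box; Z[22]=0
i=23: outside box; Z[23]=1 extend→box=[23,24)
i=24: outside box; Z[24]=0
i=25: outside box; Z[25]=0
i=26: outside box; Z[26]=3 extend→box=[26,29)
i=27: min(r-i=2, Z[1]=1)=1; Z[27]=1
i=28: min(r-i=1, Z[2]=0)=0; Z[28]=0
i=29: outside box; Z[29]=2 extend→box=[29,31)
i=30: min(r-i=1, Z[1]=1)=1; Z[30]=1
i=31: outside box; Z[31]=0
i=32: outside box; Z[32]=1 extend→box=[32,33)
i=33: outside box; Z[33]=0
i=34: outside box; Z[34]=0
i=35: outside box; Z[35]=0
i=36: outside box; Z[36]=0
i=37: outside box; Z[37]=1 extend→box=[37,38)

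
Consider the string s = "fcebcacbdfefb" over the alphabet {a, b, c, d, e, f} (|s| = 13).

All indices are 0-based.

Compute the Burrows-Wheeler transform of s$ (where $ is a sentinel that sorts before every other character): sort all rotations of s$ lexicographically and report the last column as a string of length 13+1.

bcfecbafbcfe$d

rank  rotation        last
    0  $fcebcacbdfefb  b
    1  acbdfefb$fcebc  c
    2  b$fcebcacbdfef  f
    3  bcacbdfefb$fce  e
    4  bdfefb$fcebcac  c
    5  cacbdfefb$fceb  b
    6  cbdfefb$fcebca  a
    7  cebcacbdfefb$f  f
    8  dfefb$fcebcacb  b
    9  ebcacbdfefb$fc  c
   10  efb$fcebcacbdf  f
   11  fb$fcebcacbdfe  e
   12  fcebcacbdfefb$  $
   13  fefb$fcebcacbd  d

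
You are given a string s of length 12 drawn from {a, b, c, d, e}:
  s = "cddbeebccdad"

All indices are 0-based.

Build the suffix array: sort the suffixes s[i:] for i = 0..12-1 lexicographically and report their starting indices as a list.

[10, 6, 3, 7, 8, 0, 11, 9, 2, 1, 5, 4]

sorted suffixes:
  #0 SA[0]=10  'ad'
  #1 SA[1]=6  'bccdad'
  #2 SA[2]=3  'beebccdad'
  #3 SA[3]=7  'ccdad'
  #4 SA[4]=8  'cdad'
  #5 SA[5]=0  'cddbeebccdad'
  #6 SA[6]=11  'd'
  #7 SA[7]=9  'dad'
  #8 SA[8]=2  'dbeebccdad'
  #9 SA[9]=1  'ddbeebccdad'
  #10 SA[10]=5  'ebccdad'
  #11 SA[11]=4  'eebccdad'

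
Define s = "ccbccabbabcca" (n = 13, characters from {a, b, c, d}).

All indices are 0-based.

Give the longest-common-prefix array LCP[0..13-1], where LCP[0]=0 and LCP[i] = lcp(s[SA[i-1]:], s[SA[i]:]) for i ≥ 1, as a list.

rank→(start, suffix):
  0 → (12, 'a')
  1 → (5, 'abbabcca')
  2 → (8, 'abcca')
  3 → (7, 'babcca')
  4 → (6, 'bbabcca')
  5 → (9, 'bcca')
  6 → (2, 'bccabbabcca')
  7 → (11, 'ca')
  8 → (4, 'cabbabcca')
  9 → (1, 'cbccabbabcca')
  10 → (10, 'cca')
  11 → (3, 'ccabbabcca')
  12 → (0, 'ccbccabbabcca')

SA = [12, 5, 8, 7, 6, 9, 2, 11, 4, 1, 10, 3, 0]
[i] adj suffixes → lcp
  [1] 12/5 → 1 ('a')
  [2] 5/8 → 2 ('ab')
  [3] 8/7 → 0 ('')
  [4] 7/6 → 1 ('b')
  [5] 6/9 → 1 ('b')
  [6] 9/2 → 4 ('bcca')
  [7] 2/11 → 0 ('')
  [8] 11/4 → 2 ('ca')
  [9] 4/1 → 1 ('c')
  [10] 1/10 → 1 ('c')
  [11] 10/3 → 3 ('cca')
  [12] 3/0 → 2 ('cc')

[0, 1, 2, 0, 1, 1, 4, 0, 2, 1, 1, 3, 2]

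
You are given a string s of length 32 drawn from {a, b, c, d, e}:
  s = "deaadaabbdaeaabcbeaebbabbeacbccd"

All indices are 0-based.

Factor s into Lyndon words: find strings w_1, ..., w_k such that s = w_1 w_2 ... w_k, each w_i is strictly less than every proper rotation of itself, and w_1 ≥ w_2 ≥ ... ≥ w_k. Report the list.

["de", "aad", "aabbdaeaabcbeaebbabbeacbccd"]

emit factor 1: 'de' (i=0, period=2)
emit factor 2: 'aad' (i=2, period=3)
emit factor 3: 'aabbdaeaabcbeaebbabbeacbccd' (i=5, period=27)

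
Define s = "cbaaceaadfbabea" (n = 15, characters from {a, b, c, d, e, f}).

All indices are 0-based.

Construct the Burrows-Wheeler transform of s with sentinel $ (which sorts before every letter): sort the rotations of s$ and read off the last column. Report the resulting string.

rank  rotation          last
    0  $cbaaceaadfbabea  a
    1  a$cbaaceaadfbabe  e
    2  aaceaadfbabea$cb  b
    3  aadfbabea$cbaace  e
    4  abea$cbaaceaadfb  b
    5  aceaadfbabea$cba  a
    6  adfbabea$cbaacea  a
    7  baaceaadfbabea$c  c
    8  babea$cbaaceaadf  f
    9  bea$cbaaceaadfba  a
   10  cbaaceaadfbabea$  $
   11  ceaadfbabea$cbaa  a
   12  dfbabea$cbaaceaa  a
   13  ea$cbaaceaadfbab  b
   14  eaadfbabea$cbaac  c
   15  fbabea$cbaaceaad  d

aebebaacfa$aabcd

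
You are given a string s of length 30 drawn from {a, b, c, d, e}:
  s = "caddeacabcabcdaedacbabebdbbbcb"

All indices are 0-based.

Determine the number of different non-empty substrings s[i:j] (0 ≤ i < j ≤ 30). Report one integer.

rank | idx | suffix
   0 |   7 | abcabcdaedacbabebdbbbcb
   1 |  10 | abcdaedacbabebdbbbcb
   2 |  20 | abebdbbbcb
   3 |   5 | acabcabcdaedacbabebdbbbcb
   4 |  17 | acbabebdbbbcb
   5 |   1 | addeacabcabcdaedacbabebdbbbcb
   6 |  14 | aedacbabebdbbbcb
   7 |  29 | b
   8 |  19 | babebdbbbcb
   9 |  25 | bbbcb
  10 |  26 | bbcb
  11 |   8 | bcabcdaedacbabebdbbbcb
  12 |  27 | bcb
  13 |  11 | bcdaedacbabebdbbbcb
  14 |  23 | bdbbbcb
  15 |  21 | bebdbbbcb
  16 |   6 | cabcabcdaedacbabebdbbbcb
  17 |   9 | cabcdaedacbabebdbbbcb
  18 |   0 | caddeacabcabcdaedacbabebdbbbcb
  19 |  28 | cb
  20 |  18 | cbabebdbbbcb
  21 |  12 | cdaedacbabebdbbbcb
  22 |  16 | dacbabebdbbbcb
  23 |  13 | daedacbabebdbbbcb
  24 |  24 | dbbbcb
  25 |   2 | ddeacabcabcdaedacbabebdbbbcb
  26 |   3 | deacabcabcdaedacbabebdbbbcb
  27 |   4 | eacabcabcdaedacbabebdbbbcb
  28 |  22 | ebdbbbcb
  29 |  15 | edacbabebdbbbcb

SA = [7, 10, 20, 5, 17, 1, 14, 29, 19, 25, 26, 8, 27, 11, 23, 21, 6, 9, 0, 28, 18, 12, 16, 13, 24, 2, 3, 4, 22, 15]
i: (SA[i-1],SA[i]) lcp shared
  1: (7,10) 3 'abc'
  2: (10,20) 2 'ab'
  3: (20,5) 1 'a'
  4: (5,17) 2 'ac'
  5: (17,1) 1 'a'
  6: (1,14) 1 'a'
  7: (14,29) 0 ''
  8: (29,19) 1 'b'
  9: (19,25) 1 'b'
  10: (25,26) 2 'bb'
  11: (26,8) 1 'b'
  12: (8,27) 2 'bc'
  13: (27,11) 2 'bc'
  14: (11,23) 1 'b'
  15: (23,21) 1 'b'
  16: (21,6) 0 ''
  17: (6,9) 4 'cabc'
  18: (9,0) 2 'ca'
  19: (0,28) 1 'c'
  20: (28,18) 2 'cb'
  21: (18,12) 1 'c'
  22: (12,16) 0 ''
  23: (16,13) 2 'da'
  24: (13,24) 1 'd'
  25: (24,2) 1 'd'
  26: (2,3) 1 'd'
  27: (3,4) 0 ''
  28: (4,22) 1 'e'
  29: (22,15) 1 'e'

n(n+1)/2 = 30·31/2 = 465
Σ LCP = 0 + 3 + 2 + 1 + 2 + 1 + 1 + 0 + 1 + 1 + 2 + 1 + 2 + 2 + 1 + 1 + 0 + 4 + 2 + 1 + 2 + 1 + 0 + 2 + 1 + 1 + 1 + 0 + 1 + 1 = 38
distinct = 465 − 38 = 427

427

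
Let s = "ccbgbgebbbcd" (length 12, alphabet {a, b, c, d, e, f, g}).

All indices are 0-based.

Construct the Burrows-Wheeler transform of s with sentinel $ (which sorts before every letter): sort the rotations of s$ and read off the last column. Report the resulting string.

debbcgc$bcgbb

rank  rotation       last
    0  $ccbgbgebbbcd  d
    1  bbbcd$ccbgbge  e
    2  bbcd$ccbgbgeb  b
    3  bcd$ccbgbgebb  b
    4  bgbgebbbcd$cc  c
    5  bgebbbcd$ccbg  g
    6  cbgbgebbbcd$c  c
    7  ccbgbgebbbcd$  $
    8  cd$ccbgbgebbb  b
    9  d$ccbgbgebbbc  c
   10  ebbbcd$ccbgbg  g
   11  gbgebbbcd$ccb  b
   12  gebbbcd$ccbgb  b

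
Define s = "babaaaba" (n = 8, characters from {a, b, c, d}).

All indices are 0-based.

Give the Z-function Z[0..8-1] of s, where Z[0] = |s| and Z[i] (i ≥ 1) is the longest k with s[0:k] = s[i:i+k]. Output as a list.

[8, 0, 2, 0, 0, 0, 2, 0]

Z[0]=8
i=1: i≥r, start 0; Z[1]=0
i=2: i≥r, start 0; Z[2]=2 extend→box=[2,4)
i=3: min(r-i=1, Z[1]=0)=0; Z[3]=0
i=4: i≥r, start 0; Z[4]=0
i=5: i≥r, start 0; Z[5]=0
i=6: i≥r, start 0; Z[6]=2 extend→box=[6,8)
i=7: min(r-i=1, Z[1]=0)=0; Z[7]=0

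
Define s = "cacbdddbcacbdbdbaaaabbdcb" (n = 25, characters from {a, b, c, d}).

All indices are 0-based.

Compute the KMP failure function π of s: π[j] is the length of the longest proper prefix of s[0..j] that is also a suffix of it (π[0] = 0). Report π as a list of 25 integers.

[0, 0, 1, 0, 0, 0, 0, 0, 1, 2, 3, 4, 5, 0, 0, 0, 0, 0, 0, 0, 0, 0, 0, 1, 0]

π[0] = 0
j=1 s[j]='a': π[1]=0 (border '')
j=2 s[j]='c': π[2]=1 (border 'c')
j=3 s[j]='b': k: 1→0; π[3]=0 (border '')
j=4 s[j]='d': π[4]=0 (border '')
j=5 s[j]='d': π[5]=0 (border '')
j=6 s[j]='d': π[6]=0 (border '')
j=7 s[j]='b': π[7]=0 (border '')
j=8 s[j]='c': π[8]=1 (border 'c')
j=9 s[j]='a': π[9]=2 (border 'ca')
j=10 s[j]='c': π[10]=3 (border 'cac')
j=11 s[j]='b': π[11]=4 (border 'cacb')
j=12 s[j]='d': π[12]=5 (border 'cacbd')
j=13 s[j]='b': k: 5→0; π[13]=0 (border '')
j=14 s[j]='d': π[14]=0 (border '')
j=15 s[j]='b': π[15]=0 (border '')
j=16 s[j]='a': π[16]=0 (border '')
j=17 s[j]='a': π[17]=0 (border '')
j=18 s[j]='a': π[18]=0 (border '')
j=19 s[j]='a': π[19]=0 (border '')
j=20 s[j]='b': π[20]=0 (border '')
j=21 s[j]='b': π[21]=0 (border '')
j=22 s[j]='d': π[22]=0 (border '')
j=23 s[j]='c': π[23]=1 (border 'c')
j=24 s[j]='b': k: 1→0; π[24]=0 (border '')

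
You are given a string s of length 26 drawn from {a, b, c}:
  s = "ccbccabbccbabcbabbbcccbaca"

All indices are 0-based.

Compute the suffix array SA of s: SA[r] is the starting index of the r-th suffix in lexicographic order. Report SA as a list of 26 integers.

rank→(start, suffix):
  0 → (25, 'a')
  1 → (15, 'abbbcccbaca')
  2 → (5, 'abbccbabcbabbbcccbaca')
  3 → (11, 'abcbabbbcccbaca')
  4 → (23, 'aca')
  5 → (14, 'babbbcccbaca')
  6 → (10, 'babcbabbbcccbaca')
  7 → (22, 'baca')
  8 → (16, 'bbbcccbaca')
  9 → (6, 'bbccbabcbabbbcccbaca')
  10 → (17, 'bbcccbaca')
  11 → (12, 'bcbabbbcccbaca')
  12 → (2, 'bccabbccbabcbabbbcccbaca')
  13 → (7, 'bccbabcbabbbcccbaca')
  14 → (18, 'bcccbaca')
  15 → (24, 'ca')
  16 → (4, 'cabbccbabcbabbbcccbaca')
  17 → (13, 'cbabbbcccbaca')
  18 → (9, 'cbabcbabbbcccbaca')
  19 → (21, 'cbaca')
  20 → (1, 'cbccabbccbabcbabbbcccbaca')
  21 → (3, 'ccabbccbabcbabbbcccbaca')
  22 → (8, 'ccbabcbabbbcccbaca')
  23 → (20, 'ccbaca')
  24 → (0, 'ccbccabbccbabcbabbbcccbaca')
  25 → (19, 'cccbaca')

[25, 15, 5, 11, 23, 14, 10, 22, 16, 6, 17, 12, 2, 7, 18, 24, 4, 13, 9, 21, 1, 3, 8, 20, 0, 19]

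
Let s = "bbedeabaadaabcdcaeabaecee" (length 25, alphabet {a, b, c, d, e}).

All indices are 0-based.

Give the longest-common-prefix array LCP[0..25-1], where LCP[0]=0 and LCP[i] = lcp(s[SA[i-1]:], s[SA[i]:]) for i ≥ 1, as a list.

[0, 2, 1, 3, 2, 1, 1, 2, 0, 2, 1, 1, 1, 0, 1, 1, 0, 1, 1, 0, 1, 4, 1, 1, 1]

rank→(start, suffix):
  0 → (10, 'aabcdcaeabaecee')
  1 → (7, 'aadaabcdcaeabaecee')
  2 → (5, 'abaadaabcdcaeabaecee')
  3 → (18, 'abaecee')
  4 → (11, 'abcdcaeabaecee')
  5 → (8, 'adaabcdcaeabaecee')
  6 → (16, 'aeabaecee')
  7 → (20, 'aecee')
  8 → (6, 'baadaabcdcaeabaecee')
  9 → (19, 'baecee')
  10 → (0, 'bbedeabaadaabcdcaeabaecee')
  11 → (12, 'bcdcaeabaecee')
  12 → (1, 'bedeabaadaabcdcaeabaecee')
  13 → (15, 'caeabaecee')
  14 → (13, 'cdcaeabaecee')
  15 → (22, 'cee')
  16 → (9, 'daabcdcaeabaecee')
  17 → (14, 'dcaeabaecee')
  18 → (3, 'deabaadaabcdcaeabaecee')
  19 → (24, 'e')
  20 → (4, 'eabaadaabcdcaeabaecee')
  21 → (17, 'eabaecee')
  22 → (21, 'ecee')
  23 → (2, 'edeabaadaabcdcaeabaecee')
  24 → (23, 'ee')

SA = [10, 7, 5, 18, 11, 8, 16, 20, 6, 19, 0, 12, 1, 15, 13, 22, 9, 14, 3, 24, 4, 17, 21, 2, 23]
i: (SA[i-1],SA[i]) lcp shared
  1: (10,7) 2 'aa'
  2: (7,5) 1 'a'
  3: (5,18) 3 'aba'
  4: (18,11) 2 'ab'
  5: (11,8) 1 'a'
  6: (8,16) 1 'a'
  7: (16,20) 2 'ae'
  8: (20,6) 0 ''
  9: (6,19) 2 'ba'
  10: (19,0) 1 'b'
  11: (0,12) 1 'b'
  12: (12,1) 1 'b'
  13: (1,15) 0 ''
  14: (15,13) 1 'c'
  15: (13,22) 1 'c'
  16: (22,9) 0 ''
  17: (9,14) 1 'd'
  18: (14,3) 1 'd'
  19: (3,24) 0 ''
  20: (24,4) 1 'e'
  21: (4,17) 4 'eaba'
  22: (17,21) 1 'e'
  23: (21,2) 1 'e'
  24: (2,23) 1 'e'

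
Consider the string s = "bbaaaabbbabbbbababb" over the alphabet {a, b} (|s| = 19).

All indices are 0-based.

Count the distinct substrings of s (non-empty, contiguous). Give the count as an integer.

sorted suffixes:
  #0 SA[0]=2  'aaaabbbabbbbababb'
  #1 SA[1]=3  'aaabbbabbbbababb'
  #2 SA[2]=4  'aabbbabbbbababb'
  #3 SA[3]=14  'ababb'
  #4 SA[4]=16  'abb'
  #5 SA[5]=5  'abbbabbbbababb'
  #6 SA[6]=9  'abbbbababb'
  #7 SA[7]=18  'b'
  #8 SA[8]=1  'baaaabbbabbbbababb'
  #9 SA[9]=13  'bababb'
  #10 SA[10]=15  'babb'
  #11 SA[11]=8  'babbbbababb'
  #12 SA[12]=17  'bb'
  #13 SA[13]=0  'bbaaaabbbabbbbababb'
  #14 SA[14]=12  'bbababb'
  #15 SA[15]=7  'bbabbbbababb'
  #16 SA[16]=11  'bbbababb'
  #17 SA[17]=6  'bbbabbbbababb'
  #18 SA[18]=10  'bbbbababb'

SA = [2, 3, 4, 14, 16, 5, 9, 18, 1, 13, 15, 8, 17, 0, 12, 7, 11, 6, 10]
rank  pair      lcp
   1  s[2:],s[3:]  3  'aaa'
   2  s[3:],s[4:]  2  'aa'
   3  s[4:],s[14:]  1  'a'
   4  s[14:],s[16:]  2  'ab'
   5  s[16:],s[5:]  3  'abb'
   6  s[5:],s[9:]  4  'abbb'
   7  s[9:],s[18:]  0  ''
   8  s[18:],s[1:]  1  'b'
   9  s[1:],s[13:]  2  'ba'
  10  s[13:],s[15:]  3  'bab'
  11  s[15:],s[8:]  4  'babb'
  12  s[8:],s[17:]  1  'b'
  13  s[17:],s[0:]  2  'bb'
  14  s[0:],s[12:]  3  'bba'
  15  s[12:],s[7:]  4  'bbab'
  16  s[7:],s[11:]  2  'bb'
  17  s[11:],s[6:]  5  'bbbab'
  18  s[6:],s[10:]  3  'bbb'

n(n+1)/2 = 19·20/2 = 190
Σ LCP = 0 + 3 + 2 + 1 + 2 + 3 + 4 + 0 + 1 + 2 + 3 + 4 + 1 + 2 + 3 + 4 + 2 + 5 + 3 = 45
distinct = 190 − 45 = 145

145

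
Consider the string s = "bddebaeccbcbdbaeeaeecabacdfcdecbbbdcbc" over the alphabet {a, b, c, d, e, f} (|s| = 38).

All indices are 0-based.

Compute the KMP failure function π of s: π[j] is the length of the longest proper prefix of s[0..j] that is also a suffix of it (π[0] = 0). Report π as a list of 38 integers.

[0, 0, 0, 0, 1, 0, 0, 0, 0, 1, 0, 1, 2, 1, 0, 0, 0, 0, 0, 0, 0, 0, 1, 0, 0, 0, 0, 0, 0, 0, 0, 1, 1, 1, 2, 0, 1, 0]

π[0] = 0
j=1 s[j]='d': π[1]=0 (border '')
j=2 s[j]='d': π[2]=0 (border '')
j=3 s[j]='e': π[3]=0 (border '')
j=4 s[j]='b': π[4]=1 (border 'b')
j=5 s[j]='a': k: 1→0; π[5]=0 (border '')
j=6 s[j]='e': π[6]=0 (border '')
j=7 s[j]='c': π[7]=0 (border '')
j=8 s[j]='c': π[8]=0 (border '')
j=9 s[j]='b': π[9]=1 (border 'b')
j=10 s[j]='c': k: 1→0; π[10]=0 (border '')
j=11 s[j]='b': π[11]=1 (border 'b')
j=12 s[j]='d': π[12]=2 (border 'bd')
j=13 s[j]='b': k: 2→0; π[13]=1 (border 'b')
j=14 s[j]='a': k: 1→0; π[14]=0 (border '')
j=15 s[j]='e': π[15]=0 (border '')
j=16 s[j]='e': π[16]=0 (border '')
j=17 s[j]='a': π[17]=0 (border '')
j=18 s[j]='e': π[18]=0 (border '')
j=19 s[j]='e': π[19]=0 (border '')
j=20 s[j]='c': π[20]=0 (border '')
j=21 s[j]='a': π[21]=0 (border '')
j=22 s[j]='b': π[22]=1 (border 'b')
j=23 s[j]='a': k: 1→0; π[23]=0 (border '')
j=24 s[j]='c': π[24]=0 (border '')
j=25 s[j]='d': π[25]=0 (border '')
j=26 s[j]='f': π[26]=0 (border '')
j=27 s[j]='c': π[27]=0 (border '')
j=28 s[j]='d': π[28]=0 (border '')
j=29 s[j]='e': π[29]=0 (border '')
j=30 s[j]='c': π[30]=0 (border '')
j=31 s[j]='b': π[31]=1 (border 'b')
j=32 s[j]='b': k: 1→0; π[32]=1 (border 'b')
j=33 s[j]='b': k: 1→0; π[33]=1 (border 'b')
j=34 s[j]='d': π[34]=2 (border 'bd')
j=35 s[j]='c': k: 2→0; π[35]=0 (border '')
j=36 s[j]='b': π[36]=1 (border 'b')
j=37 s[j]='c': k: 1→0; π[37]=0 (border '')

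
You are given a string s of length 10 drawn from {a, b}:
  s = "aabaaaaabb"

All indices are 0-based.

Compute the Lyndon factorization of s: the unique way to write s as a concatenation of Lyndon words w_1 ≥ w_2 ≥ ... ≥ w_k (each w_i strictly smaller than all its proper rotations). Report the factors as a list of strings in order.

emit factor 1: 'aab' (i=0, period=3)
emit factor 2: 'aaaaabb' (i=3, period=7)

["aab", "aaaaabb"]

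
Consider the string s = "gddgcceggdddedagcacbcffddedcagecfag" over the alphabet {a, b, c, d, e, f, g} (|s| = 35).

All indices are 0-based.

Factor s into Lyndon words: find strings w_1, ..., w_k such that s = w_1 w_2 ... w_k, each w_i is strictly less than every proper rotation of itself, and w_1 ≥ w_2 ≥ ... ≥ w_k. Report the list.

["g", "ddg", "cceggddded", "agc", "acbcffddedcagecfag"]

emit factor 1: 'g' (i=0, period=1)
emit factor 2: 'ddg' (i=1, period=3)
emit factor 3: 'cceggddded' (i=4, period=10)
emit factor 4: 'agc' (i=14, period=3)
emit factor 5: 'acbcffddedcagecfag' (i=17, period=18)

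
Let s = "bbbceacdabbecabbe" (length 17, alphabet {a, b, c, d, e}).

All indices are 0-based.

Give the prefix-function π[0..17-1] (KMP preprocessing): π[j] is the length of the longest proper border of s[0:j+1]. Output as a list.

π[0] = 0
j=1 s[j]='b': π[1]=1 (border 'b')
j=2 s[j]='b': π[2]=2 (border 'bb')
j=3 s[j]='c': k: 2→1→0; π[3]=0 (border '')
j=4 s[j]='e': π[4]=0 (border '')
j=5 s[j]='a': π[5]=0 (border '')
j=6 s[j]='c': π[6]=0 (border '')
j=7 s[j]='d': π[7]=0 (border '')
j=8 s[j]='a': π[8]=0 (border '')
j=9 s[j]='b': π[9]=1 (border 'b')
j=10 s[j]='b': π[10]=2 (border 'bb')
j=11 s[j]='e': k: 2→1→0; π[11]=0 (border '')
j=12 s[j]='c': π[12]=0 (border '')
j=13 s[j]='a': π[13]=0 (border '')
j=14 s[j]='b': π[14]=1 (border 'b')
j=15 s[j]='b': π[15]=2 (border 'bb')
j=16 s[j]='e': k: 2→1→0; π[16]=0 (border '')

[0, 1, 2, 0, 0, 0, 0, 0, 0, 1, 2, 0, 0, 0, 1, 2, 0]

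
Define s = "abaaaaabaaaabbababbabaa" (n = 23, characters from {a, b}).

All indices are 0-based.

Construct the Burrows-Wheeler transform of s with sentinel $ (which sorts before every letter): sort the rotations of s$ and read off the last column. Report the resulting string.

aabbabaaaab$abbaaaabbaaa

rank  rotation                  last
    0  $abaaaaabaaaabbababbabaa  a
    1  a$abaaaaabaaaabbababbaba  a
    2  aa$abaaaaabaaaabbababbab  b
    3  aaaaabaaaabbababbabaa$ab  b
    4  aaaabaaaabbababbabaa$aba  a
    5  aaaabbababbabaa$abaaaaab  b
    6  aaabaaaabbababbabaa$abaa  a
    7  aaabbababbabaa$abaaaaaba  a
    8  aabaaaabbababbabaa$abaaa  a
    9  aabbababbabaa$abaaaaabaa  a
   10  abaa$abaaaaabaaaabbababb  b
   11  abaaaaabaaaabbababbabaa$  $
   12  abaaaabbababbabaa$abaaaa  a
   13  ababbabaa$abaaaaabaaaabb  b
   14  abbabaa$abaaaaabaaaabbab  b
   15  abbababbabaa$abaaaaabaaa  a
   16  baa$abaaaaabaaaabbababba  a
   17  baaaaabaaaabbababbabaa$a  a
   18  baaaabbababbabaa$abaaaaa  a
   19  babaa$abaaaaabaaaabbabab  b
   20  bababbabaa$abaaaaabaaaab  b
   21  babbabaa$abaaaaabaaaabba  a
   22  bbabaa$abaaaaabaaaabbaba  a
   23  bbababbabaa$abaaaaabaaaa  a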